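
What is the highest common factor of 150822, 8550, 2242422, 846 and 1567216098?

150822 = 2 · 3⁴ · 7² · 19; 8550 = 2 · 3² · 5² · 19; 2242422 = 2 · 3² · 7 · 13 · 37²; 846 = 2 · 3² · 47; 1567216098 = 2 · 3² · 7² · 31² · 43²
gcd takes min exponent of each prime: 2 · 3² = 18

18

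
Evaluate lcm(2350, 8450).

gcd first: 8450 = 3·2350 + 1400; 2350 = 1·1400 + 950; 1400 = 1·950 + 450; 950 = 2·450 + 50; 450 = 9·50 + 0 → gcd = 50
lcm = 2350·8450/gcd = 19857500/50 = 397150

397150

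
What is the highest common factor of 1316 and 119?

7

Euclid: 1316 = 11·119 + 7; 119 = 17·7 + 0. Last nonzero remainder: 7.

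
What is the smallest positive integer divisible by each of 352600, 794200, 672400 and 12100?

1262957489200

352600 = 2³ · 5² · 41 · 43; 794200 = 2³ · 5² · 11 · 19²; 672400 = 2⁴ · 5² · 41²; 12100 = 2² · 5² · 11²
lcm takes max exponent of each prime: 2⁴ · 5² · 11² · 19² · 41² · 43 = 1262957489200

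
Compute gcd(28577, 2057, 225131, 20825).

gcd(28577, 2057): 28577 = 13·2057 + 1836; 2057 = 1·1836 + 221; 1836 = 8·221 + 68; 221 = 3·68 + 17; 68 = 4·17 + 0 → 17
gcd(17, 225131): 225131 = 13243·17 + 0 → 17
gcd(17, 20825): 20825 = 1225·17 + 0 → 17

17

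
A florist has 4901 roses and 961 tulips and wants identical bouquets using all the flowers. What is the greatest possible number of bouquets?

Euclid: 4901 = 5·961 + 96; 961 = 10·96 + 1; 96 = 96·1 + 0. Last nonzero remainder: 1.

1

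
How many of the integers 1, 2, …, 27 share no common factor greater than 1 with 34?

Prime factors of 34: 2, 17. Count integers ≤ 27 divisible by none of them.
By inclusion–exclusion: 27 − ⌊27/2⌋ − ⌊27/17⌋ + ⌊27/34⌋ = 13.

13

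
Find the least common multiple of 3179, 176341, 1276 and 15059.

476062154788

3179 = 11 · 17²; 176341 = 11 · 17 · 23 · 41; 1276 = 2² · 11 · 29; 15059 = 11 · 37²
lcm takes max exponent of each prime: 2² · 11 · 17² · 23 · 29 · 37² · 41 = 476062154788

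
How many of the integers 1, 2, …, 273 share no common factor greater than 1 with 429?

429 = 3·11·13. Inclusion–exclusion on these primes:
273 − ⌊273/3⌋ − ⌊273/11⌋ − ⌊273/13⌋ + ⌊273/33⌋ + ⌊273/39⌋ + ⌊273/143⌋ − ⌊273/429⌋ = 153

153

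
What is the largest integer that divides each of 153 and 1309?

17

Euclid: 1309 = 8·153 + 85; 153 = 1·85 + 68; 85 = 1·68 + 17; 68 = 4·17 + 0. Last nonzero remainder: 17.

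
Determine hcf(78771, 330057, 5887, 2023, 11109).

gcd(78771, 330057): 330057 = 4·78771 + 14973; 78771 = 5·14973 + 3906; 14973 = 3·3906 + 3255; 3906 = 1·3255 + 651; 3255 = 5·651 + 0 → 651
gcd(651, 5887): 5887 = 9·651 + 28; 651 = 23·28 + 7; 28 = 4·7 + 0 → 7
gcd(7, 2023): 2023 = 289·7 + 0 → 7
gcd(7, 11109): 11109 = 1587·7 + 0 → 7

7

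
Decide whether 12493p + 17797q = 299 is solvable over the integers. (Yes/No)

Yes

By Bézout, 12493p + 17797q = 299 has integer solutions iff gcd(12493, 17797) | 299.
Euclid: 17797 = 1·12493 + 5304; 12493 = 2·5304 + 1885; 5304 = 2·1885 + 1534; 1885 = 1·1534 + 351; 1534 = 4·351 + 130; 351 = 2·130 + 91; 130 = 1·91 + 39; 91 = 2·39 + 13; 39 = 3·13 + 0. gcd = 13; 299 mod 13 = 0. Yes.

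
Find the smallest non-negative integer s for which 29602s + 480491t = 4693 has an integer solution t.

1250

Euclid: 480491 = 16·29602 + 6859; 29602 = 4·6859 + 2166; 6859 = 3·2166 + 361; 2166 = 6·361 + 0 → gcd = 361; 4693 = 361·13.
Back-substitution yields 29602·(-211) + 480491·(13) = 361, so one solution is s = -211·13 = -2743, t = 13·13 = 169.
Solutions in s differ by 480491/361 = 1331; the one in [0, 1331) is -2743 mod 1331 = 1250.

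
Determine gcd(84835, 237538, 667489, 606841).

361

84835 = 5 · 19² · 47; 237538 = 2 · 7 · 19² · 47; 667489 = 19² · 43²; 606841 = 19² · 41²
gcd takes min exponent of each prime: 19² = 361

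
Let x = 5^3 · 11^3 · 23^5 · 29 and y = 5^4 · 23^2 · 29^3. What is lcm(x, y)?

max exponent per prime: 5^4 · 11^3 · 23^5 · 29^3 = 130584384567085625

130584384567085625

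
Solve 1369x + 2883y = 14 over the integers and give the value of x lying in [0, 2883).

815

gcd(1369, 2883) = 1 (Euclid: 2883 = 2·1369 + 145; 1369 = 9·145 + 64; 145 = 2·64 + 17; 64 = 3·17 + 13; 17 = 1·13 + 4; 13 = 3·4 + 1; 4 = 4·1 + 0), and 1 | 14.
Extended Euclid: 1369·(676) + 2883·(-321) = 1. Scale by 14: x₀ = 9464.
General solution x = x₀ + 2883t; reducing mod 2883 gives x = 815 (and y = -387).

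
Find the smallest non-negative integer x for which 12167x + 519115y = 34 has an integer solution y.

301562

Reduce mod 519115: 12167x ≡ 34 (mod 519115). With g = gcd(12167, 519115) = 1 dividing 34, divide through: 12167x ≡ 34 (mod 519115).
Since gcd(12167, 519115) = 1, x ≡ 34·(12167)⁻¹ ≡ 301562 (mod 519115). Smallest non-negative: 301562.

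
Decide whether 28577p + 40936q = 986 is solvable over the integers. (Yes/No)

Yes

By Bézout, 28577p + 40936q = 986 has integer solutions iff gcd(28577, 40936) | 986.
Euclid: 40936 = 1·28577 + 12359; 28577 = 2·12359 + 3859; 12359 = 3·3859 + 782; 3859 = 4·782 + 731; 782 = 1·731 + 51; 731 = 14·51 + 17; 51 = 3·17 + 0. gcd = 17; 986 mod 17 = 0. Yes.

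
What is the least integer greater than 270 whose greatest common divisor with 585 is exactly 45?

gcd(k, 585) = 45 forces 45 | k; write k = 45s. Then gcd(45s, 45·13) = 45·gcd(s, 13), so need gcd(s, 13) = 1.
45s > 270 gives s ≥ 7. The least s ≥ 7 coprime to 13 is 7, so k = 45·7 = 315.

315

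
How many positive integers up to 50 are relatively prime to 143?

43

143 = 11·13. Inclusion–exclusion on these primes:
50 − ⌊50/11⌋ − ⌊50/13⌋ + ⌊50/143⌋ = 43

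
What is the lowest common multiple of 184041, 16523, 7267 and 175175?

12321531146925

184041 = 3² · 11² · 13²; 16523 = 13 · 31 · 41; 7267 = 13² · 43; 175175 = 5² · 7² · 11 · 13
lcm takes max exponent of each prime: 3² · 5² · 7² · 11² · 13² · 31 · 41 · 43 = 12321531146925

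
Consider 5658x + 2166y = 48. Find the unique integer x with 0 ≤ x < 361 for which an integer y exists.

Euclid: 5658 = 2·2166 + 1326; 2166 = 1·1326 + 840; 1326 = 1·840 + 486; 840 = 1·486 + 354; 486 = 1·354 + 132; 354 = 2·132 + 90; 132 = 1·90 + 42; 90 = 2·42 + 6; 42 = 7·6 + 0 → gcd = 6; 48 = 6·8.
Back-substitution yields 5658·(-49) + 2166·(128) = 6, so one solution is x = -49·8 = -392, y = 128·8 = 1024.
Solutions in x differ by 2166/6 = 361; the one in [0, 361) is -392 mod 361 = 330.

330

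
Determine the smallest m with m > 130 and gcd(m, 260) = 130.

gcd(m, 260) = 130 forces 130 | m; write m = 130s. Then gcd(130s, 130·2) = 130·gcd(s, 2), so need gcd(s, 2) = 1.
130s > 130 gives s ≥ 2. The least s ≥ 2 coprime to 2 is 3, so m = 130·3 = 390.

390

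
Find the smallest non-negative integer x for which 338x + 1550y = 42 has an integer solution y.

Euclid: 1550 = 4·338 + 198; 338 = 1·198 + 140; 198 = 1·140 + 58; 140 = 2·58 + 24; 58 = 2·24 + 10; 24 = 2·10 + 4; 10 = 2·4 + 2; 4 = 2·2 + 0 → gcd = 2; 42 = 2·21.
Back-substitution yields 338·(-321) + 1550·(70) = 2, so one solution is x = -321·21 = -6741, y = 70·21 = 1470.
Solutions in x differ by 1550/2 = 775; the one in [0, 775) is -6741 mod 775 = 234.

234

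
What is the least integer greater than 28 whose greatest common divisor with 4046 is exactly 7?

35

gcd(a, 4046) = 7 forces 7 | a; write a = 7s. Then gcd(7s, 7·578) = 7·gcd(s, 578), so need gcd(s, 578) = 1.
7s > 28 gives s ≥ 5. The least s ≥ 5 coprime to 578 is 5, so a = 7·5 = 35.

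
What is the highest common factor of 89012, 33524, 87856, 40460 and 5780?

1156

gcd(89012, 33524): 89012 = 2·33524 + 21964; 33524 = 1·21964 + 11560; 21964 = 1·11560 + 10404; 11560 = 1·10404 + 1156; 10404 = 9·1156 + 0 → 1156
gcd(1156, 87856): 87856 = 76·1156 + 0 → 1156
gcd(1156, 40460): 40460 = 35·1156 + 0 → 1156
gcd(1156, 5780): 5780 = 5·1156 + 0 → 1156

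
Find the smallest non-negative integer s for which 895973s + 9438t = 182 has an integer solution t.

Euclid: 895973 = 94·9438 + 8801; 9438 = 1·8801 + 637; 8801 = 13·637 + 520; 637 = 1·520 + 117; 520 = 4·117 + 52; 117 = 2·52 + 13; 52 = 4·13 + 0 → gcd = 13; 182 = 13·14.
Back-substitution yields 895973·(-163) + 9438·(15474) = 13, so one solution is s = -163·14 = -2282, t = 15474·14 = 216636.
Solutions in s differ by 9438/13 = 726; the one in [0, 726) is -2282 mod 726 = 622.

622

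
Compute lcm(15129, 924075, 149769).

8616543806025

15129 = 3² · 41²; 924075 = 3³ · 5² · 37²; 149769 = 3⁴ · 43²
lcm takes max exponent of each prime: 3⁴ · 5² · 37² · 41² · 43² = 8616543806025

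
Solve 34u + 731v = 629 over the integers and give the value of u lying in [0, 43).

gcd(34, 731) = 17 (Euclid: 731 = 21·34 + 17; 34 = 2·17 + 0), and 17 | 629.
Extended Euclid: 34·(-21) + 731·(1) = 17. Scale by 37: u₀ = -777.
General solution u = u₀ + 43t; reducing mod 43 gives u = 40 (and v = -1).

40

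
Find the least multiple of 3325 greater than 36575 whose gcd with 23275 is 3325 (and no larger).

39900

Multiples of 3325 above 36575: 3325·12, 3325·13, … . Need the cofactor coprime to 23275/3325 = 7.
Checking s = 12, 13, … the first with gcd(s, 7) = 1 is s = 12, giving 39900.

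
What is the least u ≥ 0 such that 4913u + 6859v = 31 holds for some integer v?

Euclid: 6859 = 1·4913 + 1946; 4913 = 2·1946 + 1021; 1946 = 1·1021 + 925; 1021 = 1·925 + 96; 925 = 9·96 + 61; 96 = 1·61 + 35; 61 = 1·35 + 26; 35 = 1·26 + 9; 26 = 2·9 + 8; 9 = 1·8 + 1; 8 = 8·1 + 0 → gcd = 1; 31 = 1·31.
Back-substitution yields 4913·(786) + 6859·(-563) = 1, so one solution is u = 786·31 = 24366, v = -563·31 = -17453.
Solutions in u differ by 6859/1 = 6859; the one in [0, 6859) is 24366 mod 6859 = 3789.

3789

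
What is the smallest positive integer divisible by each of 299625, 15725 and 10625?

55430625

lcm(299625, 15725) = 299625·15725/gcd = 4711603125/425 = 11086125
lcm(11086125, 10625) = 11086125·10625/gcd = 117790078125/2125 = 55430625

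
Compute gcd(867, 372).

3

Euclid: 867 = 2·372 + 123; 372 = 3·123 + 3; 123 = 41·3 + 0. Last nonzero remainder: 3.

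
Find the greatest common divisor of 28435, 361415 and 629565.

28435 = 5 · 11² · 47; 361415 = 5 · 41² · 43; 629565 = 3 · 5 · 19 · 47²
gcd takes min exponent of each prime: 5 = 5

5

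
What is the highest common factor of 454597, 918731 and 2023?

454597 = 11² · 13 · 17²; 918731 = 11 · 17⁴; 2023 = 7 · 17²
gcd takes min exponent of each prime: 17² = 289

289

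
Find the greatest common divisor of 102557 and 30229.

102557 = 7³ · 13 · 23
30229 = 19 · 37 · 43
Common: 1 = 1

1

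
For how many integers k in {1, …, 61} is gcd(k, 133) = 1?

50

Prime factors of 133: 7, 19. Count integers ≤ 61 divisible by none of them.
By inclusion–exclusion: 61 − ⌊61/7⌋ − ⌊61/19⌋ + ⌊61/133⌋ = 50.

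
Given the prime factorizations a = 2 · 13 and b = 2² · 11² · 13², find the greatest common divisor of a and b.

26

min exponent per shared prime: 2 · 13 = 26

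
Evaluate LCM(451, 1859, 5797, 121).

451 = 11 · 41; 1859 = 11 · 13²; 5797 = 11 · 17 · 31; 121 = 11²
lcm takes max exponent of each prime: 11² · 13² · 17 · 31 · 41 = 441841543

441841543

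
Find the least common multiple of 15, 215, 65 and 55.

92235

15 = 3 · 5; 215 = 5 · 43; 65 = 5 · 13; 55 = 5 · 11
lcm takes max exponent of each prime: 3 · 5 · 11 · 13 · 43 = 92235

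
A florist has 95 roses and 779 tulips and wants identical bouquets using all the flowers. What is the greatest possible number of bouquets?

Euclid: 779 = 8·95 + 19; 95 = 5·19 + 0. Last nonzero remainder: 19.

19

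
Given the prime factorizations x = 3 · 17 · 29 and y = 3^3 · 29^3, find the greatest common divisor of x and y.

87

min exponent per shared prime: 3 · 29 = 87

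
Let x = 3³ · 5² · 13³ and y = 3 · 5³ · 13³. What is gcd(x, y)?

min exponent per shared prime: 3 · 5² · 13³ = 164775

164775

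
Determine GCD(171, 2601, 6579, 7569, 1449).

9

gcd(171, 2601): 2601 = 15·171 + 36; 171 = 4·36 + 27; 36 = 1·27 + 9; 27 = 3·9 + 0 → 9
gcd(9, 6579): 6579 = 731·9 + 0 → 9
gcd(9, 7569): 7569 = 841·9 + 0 → 9
gcd(9, 1449): 1449 = 161·9 + 0 → 9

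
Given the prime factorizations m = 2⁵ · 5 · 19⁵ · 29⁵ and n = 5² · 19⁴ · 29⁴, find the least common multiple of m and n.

max exponent per prime: 2⁵ · 5² · 19⁵ · 29⁵ = 40630108422200800

40630108422200800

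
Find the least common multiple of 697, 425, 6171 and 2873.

1068971475

697 = 17 · 41; 425 = 5² · 17; 6171 = 3 · 11² · 17; 2873 = 13² · 17
lcm takes max exponent of each prime: 3 · 5² · 11² · 13² · 17 · 41 = 1068971475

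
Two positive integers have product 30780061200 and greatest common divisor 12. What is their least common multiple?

2565005100

Since gcd(m,n)·lcm(m,n) = mn, lcm = 30780061200/12 = 2565005100.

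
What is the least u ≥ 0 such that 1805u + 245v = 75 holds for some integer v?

9

Euclid: 1805 = 7·245 + 90; 245 = 2·90 + 65; 90 = 1·65 + 25; 65 = 2·25 + 15; 25 = 1·15 + 10; 15 = 1·10 + 5; 10 = 2·5 + 0 → gcd = 5; 75 = 5·15.
Back-substitution yields 1805·(-19) + 245·(140) = 5, so one solution is u = -19·15 = -285, v = 140·15 = 2100.
Solutions in u differ by 245/5 = 49; the one in [0, 49) is -285 mod 49 = 9.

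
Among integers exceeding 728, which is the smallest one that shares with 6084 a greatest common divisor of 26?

6084 = 26·234. Any m with gcd(m, 6084) = 26 is a multiple of 26, say 26s, with s coprime to 234.
Need s > 728/26, so s ≥ 29. First s ≥ 29 with gcd(s, 234) = 1 is s = 29. Thus m = 26·29 = 754.

754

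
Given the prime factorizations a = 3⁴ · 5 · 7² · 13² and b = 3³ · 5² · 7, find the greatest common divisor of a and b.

945

min exponent per shared prime: 3³ · 5 · 7 = 945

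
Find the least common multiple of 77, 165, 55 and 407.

lcm(77, 165) = 77·165/gcd = 12705/11 = 1155
lcm(1155, 55) = 1155·55/gcd = 63525/55 = 1155
lcm(1155, 407) = 1155·407/gcd = 470085/11 = 42735

42735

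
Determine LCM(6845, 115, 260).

8186620

lcm(6845, 115) = 6845·115/gcd = 787175/5 = 157435
lcm(157435, 260) = 157435·260/gcd = 40933100/5 = 8186620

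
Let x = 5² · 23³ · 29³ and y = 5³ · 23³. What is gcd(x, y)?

min exponent per shared prime: 5² · 23³ = 304175

304175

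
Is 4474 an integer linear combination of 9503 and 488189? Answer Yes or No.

By Bézout, 9503s − 488189t = 4474 has integer solutions iff gcd(9503, 488189) | 4474.
Euclid: 488189 = 51·9503 + 3536; 9503 = 2·3536 + 2431; 3536 = 1·2431 + 1105; 2431 = 2·1105 + 221; 1105 = 5·221 + 0. gcd = 221; 4474 mod 221 = 54. No.

No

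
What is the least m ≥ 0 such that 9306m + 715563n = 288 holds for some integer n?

Euclid: 715563 = 76·9306 + 8307; 9306 = 1·8307 + 999; 8307 = 8·999 + 315; 999 = 3·315 + 54; 315 = 5·54 + 45; 54 = 1·45 + 9; 45 = 5·9 + 0 → gcd = 9; 288 = 9·32.
Back-substitution yields 9306·(13610) + 715563·(-177) = 9, so one solution is m = 13610·32 = 435520, n = -177·32 = -5664.
Solutions in m differ by 715563/9 = 79507; the one in [0, 79507) is 435520 mod 79507 = 37985.

37985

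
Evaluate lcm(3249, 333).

gcd first: 3249 = 9·333 + 252; 333 = 1·252 + 81; 252 = 3·81 + 9; 81 = 9·9 + 0 → gcd = 9
lcm = 3249·333/gcd = 1081917/9 = 120213

120213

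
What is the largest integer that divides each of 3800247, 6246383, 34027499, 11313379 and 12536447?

43681

3800247 = 3 · 11² · 19² · 29; 6246383 = 11³ · 13 · 19²; 34027499 = 11² · 19³ · 41; 11313379 = 7 · 11² · 19² · 37; 12536447 = 7 · 11² · 19² · 41
gcd takes min exponent of each prime: 11² · 19² = 43681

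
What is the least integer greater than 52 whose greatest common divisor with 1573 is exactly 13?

1573 = 13·121. Any k with gcd(k, 1573) = 13 is a multiple of 13, say 13s, with s coprime to 121.
Need s > 52/13, so s ≥ 5. First s ≥ 5 with gcd(s, 121) = 1 is s = 5. Thus k = 13·5 = 65.

65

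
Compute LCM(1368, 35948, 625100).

5322101400

1368 = 2³ · 3² · 19; 35948 = 2² · 11 · 19 · 43; 625100 = 2² · 5² · 7 · 19 · 47
lcm takes max exponent of each prime: 2³ · 3² · 5² · 7 · 11 · 19 · 43 · 47 = 5322101400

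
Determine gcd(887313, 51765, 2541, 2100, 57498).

21

gcd(887313, 51765): 887313 = 17·51765 + 7308; 51765 = 7·7308 + 609; 7308 = 12·609 + 0 → 609
gcd(609, 2541): 2541 = 4·609 + 105; 609 = 5·105 + 84; 105 = 1·84 + 21; 84 = 4·21 + 0 → 21
gcd(21, 2100): 2100 = 100·21 + 0 → 21
gcd(21, 57498): 57498 = 2738·21 + 0 → 21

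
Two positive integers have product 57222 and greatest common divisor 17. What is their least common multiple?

gcd·lcm = product, so lcm = 57222/17 = 3366.

3366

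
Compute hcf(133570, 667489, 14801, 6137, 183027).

361

gcd(133570, 667489): 667489 = 4·133570 + 133209; 133570 = 1·133209 + 361; 133209 = 369·361 + 0 → 361
gcd(361, 14801): 14801 = 41·361 + 0 → 361
gcd(361, 6137): 6137 = 17·361 + 0 → 361
gcd(361, 183027): 183027 = 507·361 + 0 → 361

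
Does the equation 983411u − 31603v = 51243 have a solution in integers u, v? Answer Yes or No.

No

gcd(983411, 31603): 983411 = 31·31603 + 3718; 31603 = 8·3718 + 1859; 3718 = 2·1859 + 0 → 1859
1859 does not divide 51243, so a solution does not exist.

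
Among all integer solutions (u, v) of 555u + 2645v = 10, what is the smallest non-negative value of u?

448

gcd(555, 2645) = 5 (Euclid: 2645 = 4·555 + 425; 555 = 1·425 + 130; 425 = 3·130 + 35; 130 = 3·35 + 25; 35 = 1·25 + 10; 25 = 2·10 + 5; 10 = 2·5 + 0), and 5 | 10.
Extended Euclid: 555·(224) + 2645·(-47) = 5. Scale by 2: u₀ = 448.
General solution u = u₀ + 529t; reducing mod 529 gives u = 448 (and v = -94).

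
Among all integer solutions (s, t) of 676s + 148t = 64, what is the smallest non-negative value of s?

36

Euclid: 676 = 4·148 + 84; 148 = 1·84 + 64; 84 = 1·64 + 20; 64 = 3·20 + 4; 20 = 5·4 + 0 → gcd = 4; 64 = 4·16.
Back-substitution yields 676·(-7) + 148·(32) = 4, so one solution is s = -7·16 = -112, t = 32·16 = 512.
Solutions in s differ by 148/4 = 37; the one in [0, 37) is -112 mod 37 = 36.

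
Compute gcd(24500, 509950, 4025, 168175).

175

gcd(24500, 509950): 509950 = 20·24500 + 19950; 24500 = 1·19950 + 4550; 19950 = 4·4550 + 1750; 4550 = 2·1750 + 1050; 1750 = 1·1050 + 700; 1050 = 1·700 + 350; 700 = 2·350 + 0 → 350
gcd(350, 4025): 4025 = 11·350 + 175; 350 = 2·175 + 0 → 175
gcd(175, 168175): 168175 = 961·175 + 0 → 175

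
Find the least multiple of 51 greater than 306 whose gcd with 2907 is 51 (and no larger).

2907 = 51·57. Any k with gcd(k, 2907) = 51 is a multiple of 51, say 51s, with s coprime to 57.
Need s > 306/51, so s ≥ 7. First s ≥ 7 with gcd(s, 57) = 1 is s = 7. Thus k = 51·7 = 357.

357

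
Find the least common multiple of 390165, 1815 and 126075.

lcm(390165, 1815) = 390165·1815/gcd = 708149475/15 = 47209965
lcm(47209965, 126075) = 47209965·126075/gcd = 5951996337375/15 = 396799755825

396799755825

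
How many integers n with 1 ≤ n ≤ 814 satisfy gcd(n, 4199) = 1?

4199 = 13·17·19. Inclusion–exclusion on these primes:
814 − ⌊814/13⌋ − ⌊814/17⌋ − ⌊814/19⌋ + ⌊814/221⌋ + ⌊814/247⌋ + ⌊814/323⌋ − ⌊814/4199⌋ = 671

671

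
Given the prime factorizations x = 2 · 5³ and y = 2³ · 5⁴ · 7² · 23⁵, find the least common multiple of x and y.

1576904035000

max exponent per prime: 2³ · 5⁴ · 7² · 23⁵ = 1576904035000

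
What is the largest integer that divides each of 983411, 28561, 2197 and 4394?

169

983411 = 11 · 13² · 23²; 28561 = 13⁴; 2197 = 13³; 4394 = 2 · 13³
gcd takes min exponent of each prime: 13² = 169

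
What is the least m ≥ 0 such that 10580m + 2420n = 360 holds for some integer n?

73

Euclid: 10580 = 4·2420 + 900; 2420 = 2·900 + 620; 900 = 1·620 + 280; 620 = 2·280 + 60; 280 = 4·60 + 40; 60 = 1·40 + 20; 40 = 2·20 + 0 → gcd = 20; 360 = 20·18.
Back-substitution yields 10580·(-43) + 2420·(188) = 20, so one solution is m = -43·18 = -774, n = 188·18 = 3384.
Solutions in m differ by 2420/20 = 121; the one in [0, 121) is -774 mod 121 = 73.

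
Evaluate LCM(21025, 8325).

21025 = 5² · 29²; 8325 = 3² · 5² · 37
max exponents: 3² · 5² · 29² · 37 = 7001325

7001325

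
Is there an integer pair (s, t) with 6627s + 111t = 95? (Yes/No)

No

gcd(6627, 111): 6627 = 59·111 + 78; 111 = 1·78 + 33; 78 = 2·33 + 12; 33 = 2·12 + 9; 12 = 1·9 + 3; 9 = 3·3 + 0 → 3
3 does not divide 95, so a solution does not exist.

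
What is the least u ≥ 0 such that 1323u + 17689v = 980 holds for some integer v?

335

Euclid: 17689 = 13·1323 + 490; 1323 = 2·490 + 343; 490 = 1·343 + 147; 343 = 2·147 + 49; 147 = 3·49 + 0 → gcd = 49; 980 = 49·20.
Back-substitution yields 1323·(107) + 17689·(-8) = 49, so one solution is u = 107·20 = 2140, v = -8·20 = -160.
Solutions in u differ by 17689/49 = 361; the one in [0, 361) is 2140 mod 361 = 335.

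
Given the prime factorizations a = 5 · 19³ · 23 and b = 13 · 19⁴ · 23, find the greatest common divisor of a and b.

min exponent per shared prime: 19³ · 23 = 157757

157757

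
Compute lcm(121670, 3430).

gcd first: 121670 = 35·3430 + 1620; 3430 = 2·1620 + 190; 1620 = 8·190 + 100; 190 = 1·100 + 90; 100 = 1·90 + 10; 90 = 9·10 + 0 → gcd = 10
lcm = 121670·3430/gcd = 417328100/10 = 41732810

41732810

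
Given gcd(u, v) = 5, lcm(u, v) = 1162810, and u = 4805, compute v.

1210

Using uv = gcd(u,v)·lcm(u,v) = 5·1162810 = 5814050, we get v = 5814050/4805 = 1210.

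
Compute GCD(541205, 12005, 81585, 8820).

245

gcd(541205, 12005): 541205 = 45·12005 + 980; 12005 = 12·980 + 245; 980 = 4·245 + 0 → 245
gcd(245, 81585): 81585 = 333·245 + 0 → 245
gcd(245, 8820): 8820 = 36·245 + 0 → 245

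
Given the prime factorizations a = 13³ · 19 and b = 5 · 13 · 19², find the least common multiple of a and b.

max exponent per prime: 5 · 13³ · 19² = 3965585

3965585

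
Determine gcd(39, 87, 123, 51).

gcd(39, 87): 87 = 2·39 + 9; 39 = 4·9 + 3; 9 = 3·3 + 0 → 3
gcd(3, 123): 123 = 41·3 + 0 → 3
gcd(3, 51): 51 = 17·3 + 0 → 3

3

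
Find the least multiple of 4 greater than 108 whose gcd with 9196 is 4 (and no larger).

gcd(a, 9196) = 4 forces 4 | a; write a = 4s. Then gcd(4s, 4·2299) = 4·gcd(s, 2299), so need gcd(s, 2299) = 1.
4s > 108 gives s ≥ 28. The least s ≥ 28 coprime to 2299 is 28, so a = 4·28 = 112.

112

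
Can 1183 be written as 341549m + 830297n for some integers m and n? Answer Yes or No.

Yes

By Bézout, 341549m + 830297n = 1183 has integer solutions iff gcd(341549, 830297) | 1183.
Euclid: 830297 = 2·341549 + 147199; 341549 = 2·147199 + 47151; 147199 = 3·47151 + 5746; 47151 = 8·5746 + 1183; 5746 = 4·1183 + 1014; 1183 = 1·1014 + 169; 1014 = 6·169 + 0. gcd = 169; 1183 mod 169 = 0. Yes.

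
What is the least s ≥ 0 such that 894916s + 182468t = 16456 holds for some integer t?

20

Reduce mod 182468: 894916s ≡ 16456 (mod 182468). With g = gcd(894916, 182468) = 484 dividing 16456, divide through: 1849s ≡ 34 (mod 377).
Since gcd(1849, 377) = 1, s ≡ 34·(1849)⁻¹ ≡ 20 (mod 377). Smallest non-negative: 20.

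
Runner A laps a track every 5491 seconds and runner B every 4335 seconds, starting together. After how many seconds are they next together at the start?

gcd first: 5491 = 1·4335 + 1156; 4335 = 3·1156 + 867; 1156 = 1·867 + 289; 867 = 3·289 + 0 → gcd = 289
lcm = 5491·4335/gcd = 23803485/289 = 82365

82365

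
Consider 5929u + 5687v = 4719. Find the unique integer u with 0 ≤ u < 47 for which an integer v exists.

gcd(5929, 5687) = 121 (Euclid: 5929 = 1·5687 + 242; 5687 = 23·242 + 121; 242 = 2·121 + 0), and 121 | 4719.
Extended Euclid: 5929·(-23) + 5687·(24) = 121. Scale by 39: u₀ = -897.
General solution u = u₀ + 47t; reducing mod 47 gives u = 43 (and v = -44).

43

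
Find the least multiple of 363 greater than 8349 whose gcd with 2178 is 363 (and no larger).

9075

2178 = 363·6. Any x with gcd(x, 2178) = 363 is a multiple of 363, say 363s, with s coprime to 6.
Need s > 8349/363, so s ≥ 24. First s ≥ 24 with gcd(s, 6) = 1 is s = 25. Thus x = 363·25 = 9075.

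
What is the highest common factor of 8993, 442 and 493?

8993 = 17 · 23²; 442 = 2 · 13 · 17; 493 = 17 · 29
gcd takes min exponent of each prime: 17 = 17

17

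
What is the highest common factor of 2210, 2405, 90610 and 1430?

gcd(2210, 2405): 2405 = 1·2210 + 195; 2210 = 11·195 + 65; 195 = 3·65 + 0 → 65
gcd(65, 90610): 90610 = 1394·65 + 0 → 65
gcd(65, 1430): 1430 = 22·65 + 0 → 65

65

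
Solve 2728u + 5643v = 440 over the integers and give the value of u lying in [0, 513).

116

Euclid: 5643 = 2·2728 + 187; 2728 = 14·187 + 110; 187 = 1·110 + 77; 110 = 1·77 + 33; 77 = 2·33 + 11; 33 = 3·11 + 0 → gcd = 11; 440 = 11·40.
Back-substitution yields 2728·(-151) + 5643·(73) = 11, so one solution is u = -151·40 = -6040, v = 73·40 = 2920.
Solutions in u differ by 5643/11 = 513; the one in [0, 513) is -6040 mod 513 = 116.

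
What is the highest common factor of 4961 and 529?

4961 = 11² · 41
529 = 23²
Common: 1 = 1

1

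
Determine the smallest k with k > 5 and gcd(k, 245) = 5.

10

Multiples of 5 above 5: 5·2, 5·3, … . Need the cofactor coprime to 245/5 = 49.
Checking s = 2, 3, … the first with gcd(s, 49) = 1 is s = 2, giving 10.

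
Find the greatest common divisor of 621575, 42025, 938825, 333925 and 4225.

25

gcd(621575, 42025): 621575 = 14·42025 + 33225; 42025 = 1·33225 + 8800; 33225 = 3·8800 + 6825; 8800 = 1·6825 + 1975; 6825 = 3·1975 + 900; 1975 = 2·900 + 175; 900 = 5·175 + 25; 175 = 7·25 + 0 → 25
gcd(25, 938825): 938825 = 37553·25 + 0 → 25
gcd(25, 333925): 333925 = 13357·25 + 0 → 25
gcd(25, 4225): 4225 = 169·25 + 0 → 25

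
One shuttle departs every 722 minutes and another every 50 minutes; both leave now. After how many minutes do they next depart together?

18050

722 = 2 · 19²; 50 = 2 · 5²
max exponents: 2 · 5² · 19² = 18050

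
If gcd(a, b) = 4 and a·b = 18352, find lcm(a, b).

For any two positive integers, gcd × lcm equals their product. Hence lcm = 18352 / 4 = 4588.

4588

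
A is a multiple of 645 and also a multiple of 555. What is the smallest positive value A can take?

gcd first: 645 = 1·555 + 90; 555 = 6·90 + 15; 90 = 6·15 + 0 → gcd = 15
lcm = 645·555/gcd = 357975/15 = 23865

23865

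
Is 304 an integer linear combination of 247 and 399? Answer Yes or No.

Yes

gcd(247, 399): 399 = 1·247 + 152; 247 = 1·152 + 95; 152 = 1·95 + 57; 95 = 1·57 + 38; 57 = 1·38 + 19; 38 = 2·19 + 0 → 19
19 divides 304, so a solution exists.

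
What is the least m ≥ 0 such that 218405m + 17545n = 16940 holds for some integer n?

Euclid: 218405 = 12·17545 + 7865; 17545 = 2·7865 + 1815; 7865 = 4·1815 + 605; 1815 = 3·605 + 0 → gcd = 605; 16940 = 605·28.
Back-substitution yields 218405·(9) + 17545·(-112) = 605, so one solution is m = 9·28 = 252, n = -112·28 = -3136.
Solutions in m differ by 17545/605 = 29; the one in [0, 29) is 252 mod 29 = 20.

20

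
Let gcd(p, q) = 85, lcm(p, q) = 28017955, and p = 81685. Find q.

29155

Using pq = gcd(p,q)·lcm(p,q) = 85·28017955 = 2381526175, we get q = 2381526175/81685 = 29155.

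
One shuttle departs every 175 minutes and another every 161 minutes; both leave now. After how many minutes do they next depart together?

175 = 5² · 7; 161 = 7 · 23
max exponents: 5² · 7 · 23 = 4025

4025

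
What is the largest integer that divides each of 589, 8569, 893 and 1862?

gcd(589, 8569): 8569 = 14·589 + 323; 589 = 1·323 + 266; 323 = 1·266 + 57; 266 = 4·57 + 38; 57 = 1·38 + 19; 38 = 2·19 + 0 → 19
gcd(19, 893): 893 = 47·19 + 0 → 19
gcd(19, 1862): 1862 = 98·19 + 0 → 19

19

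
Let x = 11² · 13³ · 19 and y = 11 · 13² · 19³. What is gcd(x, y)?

min exponent per shared prime: 11 · 13² · 19 = 35321

35321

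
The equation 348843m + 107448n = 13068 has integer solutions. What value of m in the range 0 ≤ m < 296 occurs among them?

260

Reduce mod 107448: 348843m ≡ 13068 (mod 107448). With g = gcd(348843, 107448) = 363 dividing 13068, divide through: 961m ≡ 36 (mod 296).
Since gcd(961, 296) = 1, m ≡ 36·(961)⁻¹ ≡ 260 (mod 296). Smallest non-negative: 260.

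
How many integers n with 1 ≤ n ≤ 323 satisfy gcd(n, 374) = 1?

138

374 = 2·11·17. Inclusion–exclusion on these primes:
323 − ⌊323/2⌋ − ⌊323/11⌋ − ⌊323/17⌋ + ⌊323/22⌋ + ⌊323/34⌋ + ⌊323/187⌋ − ⌊323/374⌋ = 138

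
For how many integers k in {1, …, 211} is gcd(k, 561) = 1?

561 = 3·11·17. Inclusion–exclusion on these primes:
211 − ⌊211/3⌋ − ⌊211/11⌋ − ⌊211/17⌋ + ⌊211/33⌋ + ⌊211/51⌋ + ⌊211/187⌋ − ⌊211/561⌋ = 121

121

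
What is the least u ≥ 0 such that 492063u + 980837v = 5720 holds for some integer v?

2091

Reduce mod 980837: 492063u ≡ 5720 (mod 980837). With g = gcd(492063, 980837) = 143 dividing 5720, divide through: 3441u ≡ 40 (mod 6859).
Since gcd(3441, 6859) = 1, u ≡ 40·(3441)⁻¹ ≡ 2091 (mod 6859). Smallest non-negative: 2091.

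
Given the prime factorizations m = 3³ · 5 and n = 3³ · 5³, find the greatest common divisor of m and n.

135

min exponent per shared prime: 3³ · 5 = 135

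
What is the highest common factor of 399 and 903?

Euclid: 903 = 2·399 + 105; 399 = 3·105 + 84; 105 = 1·84 + 21; 84 = 4·21 + 0. Last nonzero remainder: 21.

21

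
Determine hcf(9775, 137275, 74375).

425

gcd(9775, 137275): 137275 = 14·9775 + 425; 9775 = 23·425 + 0 → 425
gcd(425, 74375): 74375 = 175·425 + 0 → 425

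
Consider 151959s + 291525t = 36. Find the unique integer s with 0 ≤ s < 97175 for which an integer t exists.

Reduce mod 291525: 151959s ≡ 36 (mod 291525). With g = gcd(151959, 291525) = 3 dividing 36, divide through: 50653s ≡ 12 (mod 97175).
Since gcd(50653, 97175) = 1, s ≡ 12·(50653)⁻¹ ≡ 30204 (mod 97175). Smallest non-negative: 30204.

30204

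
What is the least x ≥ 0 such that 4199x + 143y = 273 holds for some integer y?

Reduce mod 143: 4199x ≡ 273 (mod 143). With g = gcd(4199, 143) = 13 dividing 273, divide through: 323x ≡ 21 (mod 11).
Since gcd(323, 11) = 1, x ≡ 21·(323)⁻¹ ≡ 8 (mod 11). Smallest non-negative: 8.

8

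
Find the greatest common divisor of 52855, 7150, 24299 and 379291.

gcd(52855, 7150): 52855 = 7·7150 + 2805; 7150 = 2·2805 + 1540; 2805 = 1·1540 + 1265; 1540 = 1·1265 + 275; 1265 = 4·275 + 165; 275 = 1·165 + 110; 165 = 1·110 + 55; 110 = 2·55 + 0 → 55
gcd(55, 24299): 24299 = 441·55 + 44; 55 = 1·44 + 11; 44 = 4·11 + 0 → 11
gcd(11, 379291): 379291 = 34481·11 + 0 → 11

11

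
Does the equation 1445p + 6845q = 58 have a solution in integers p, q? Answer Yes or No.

No

By Bézout, 1445p + 6845q = 58 has integer solutions iff gcd(1445, 6845) | 58.
Euclid: 6845 = 4·1445 + 1065; 1445 = 1·1065 + 380; 1065 = 2·380 + 305; 380 = 1·305 + 75; 305 = 4·75 + 5; 75 = 15·5 + 0. gcd = 5; 58 mod 5 = 3. No.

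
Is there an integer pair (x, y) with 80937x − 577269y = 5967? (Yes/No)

Yes

By Bézout, 80937x − 577269y = 5967 has integer solutions iff gcd(80937, 577269) | 5967.
Euclid: 577269 = 7·80937 + 10710; 80937 = 7·10710 + 5967; 10710 = 1·5967 + 4743; 5967 = 1·4743 + 1224; 4743 = 3·1224 + 1071; 1224 = 1·1071 + 153; 1071 = 7·153 + 0. gcd = 153; 5967 mod 153 = 0. Yes.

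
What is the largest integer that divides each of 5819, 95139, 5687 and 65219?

11

gcd(5819, 95139): 95139 = 16·5819 + 2035; 5819 = 2·2035 + 1749; 2035 = 1·1749 + 286; 1749 = 6·286 + 33; 286 = 8·33 + 22; 33 = 1·22 + 11; 22 = 2·11 + 0 → 11
gcd(11, 5687): 5687 = 517·11 + 0 → 11
gcd(11, 65219): 65219 = 5929·11 + 0 → 11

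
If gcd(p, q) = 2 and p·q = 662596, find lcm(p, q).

For any two positive integers, gcd × lcm equals their product. Hence lcm = 662596 / 2 = 331298.

331298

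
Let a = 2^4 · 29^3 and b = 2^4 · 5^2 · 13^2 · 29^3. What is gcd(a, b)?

min exponent per shared prime: 2^4 · 29^3 = 390224

390224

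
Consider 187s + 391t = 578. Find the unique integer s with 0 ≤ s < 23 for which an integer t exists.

1

Reduce mod 391: 187s ≡ 578 (mod 391). With g = gcd(187, 391) = 17 dividing 578, divide through: 11s ≡ 34 (mod 23).
Since gcd(11, 23) = 1, s ≡ 34·(11)⁻¹ ≡ 1 (mod 23). Smallest non-negative: 1.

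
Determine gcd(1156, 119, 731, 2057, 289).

17

gcd(1156, 119): 1156 = 9·119 + 85; 119 = 1·85 + 34; 85 = 2·34 + 17; 34 = 2·17 + 0 → 17
gcd(17, 731): 731 = 43·17 + 0 → 17
gcd(17, 2057): 2057 = 121·17 + 0 → 17
gcd(17, 289): 289 = 17·17 + 0 → 17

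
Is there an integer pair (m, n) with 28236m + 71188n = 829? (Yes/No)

gcd(28236, 71188): 71188 = 2·28236 + 14716; 28236 = 1·14716 + 13520; 14716 = 1·13520 + 1196; 13520 = 11·1196 + 364; 1196 = 3·364 + 104; 364 = 3·104 + 52; 104 = 2·52 + 0 → 52
52 does not divide 829, so a solution does not exist.

No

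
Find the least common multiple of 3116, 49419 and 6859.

lcm(3116, 49419) = 3116·49419/gcd = 153989604/19 = 8104716
lcm(8104716, 6859) = 8104716·6859/gcd = 55590247044/19 = 2925802476

2925802476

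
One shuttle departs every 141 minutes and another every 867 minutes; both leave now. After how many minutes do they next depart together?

40749

141 = 3 · 47; 867 = 3 · 17²
max exponents: 3 · 17² · 47 = 40749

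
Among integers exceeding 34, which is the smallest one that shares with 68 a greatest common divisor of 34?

gcd(m, 68) = 34 forces 34 | m; write m = 34s. Then gcd(34s, 34·2) = 34·gcd(s, 2), so need gcd(s, 2) = 1.
34s > 34 gives s ≥ 2. The least s ≥ 2 coprime to 2 is 3, so m = 34·3 = 102.

102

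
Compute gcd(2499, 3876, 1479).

51

2499 = 3 · 7² · 17; 3876 = 2² · 3 · 17 · 19; 1479 = 3 · 17 · 29
gcd takes min exponent of each prime: 3 · 17 = 51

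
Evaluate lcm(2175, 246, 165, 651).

2175 = 3 · 5² · 29; 246 = 2 · 3 · 41; 165 = 3 · 5 · 11; 651 = 3 · 7 · 31
lcm takes max exponent of each prime: 2 · 3 · 5² · 7 · 11 · 29 · 31 · 41 = 425721450

425721450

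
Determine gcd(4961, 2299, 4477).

121

4961 = 11² · 41; 2299 = 11² · 19; 4477 = 11² · 37
gcd takes min exponent of each prime: 11² = 121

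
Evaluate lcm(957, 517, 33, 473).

lcm(957, 517) = 957·517/gcd = 494769/11 = 44979
lcm(44979, 33) = 44979·33/gcd = 1484307/33 = 44979
lcm(44979, 473) = 44979·473/gcd = 21275067/11 = 1934097

1934097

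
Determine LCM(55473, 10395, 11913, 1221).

233400151215

55473 = 3 · 11 · 41²; 10395 = 3³ · 5 · 7 · 11; 11913 = 3 · 11 · 19²; 1221 = 3 · 11 · 37
lcm takes max exponent of each prime: 3³ · 5 · 7 · 11 · 19² · 37 · 41² = 233400151215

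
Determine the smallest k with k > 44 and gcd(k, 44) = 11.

55

gcd(k, 44) = 11 forces 11 | k; write k = 11s. Then gcd(11s, 11·4) = 11·gcd(s, 4), so need gcd(s, 4) = 1.
11s > 44 gives s ≥ 5. The least s ≥ 5 coprime to 4 is 5, so k = 11·5 = 55.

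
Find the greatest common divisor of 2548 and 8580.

52

Euclid: 8580 = 3·2548 + 936; 2548 = 2·936 + 676; 936 = 1·676 + 260; 676 = 2·260 + 156; 260 = 1·156 + 104; 156 = 1·104 + 52; 104 = 2·52 + 0. Last nonzero remainder: 52.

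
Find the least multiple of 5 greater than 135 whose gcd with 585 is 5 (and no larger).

140

585 = 5·117. Any m with gcd(m, 585) = 5 is a multiple of 5, say 5s, with s coprime to 117.
Need s > 135/5, so s ≥ 28. First s ≥ 28 with gcd(s, 117) = 1 is s = 28. Thus m = 5·28 = 140.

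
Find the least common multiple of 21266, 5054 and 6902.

21266 = 2 · 7³ · 31; 5054 = 2 · 7 · 19²; 6902 = 2 · 7 · 17 · 29
lcm takes max exponent of each prime: 2 · 7³ · 17 · 19² · 29 · 31 = 3784773818

3784773818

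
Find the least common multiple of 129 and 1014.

129 = 3 · 43; 1014 = 2 · 3 · 13²
max exponents: 2 · 3 · 13² · 43 = 43602

43602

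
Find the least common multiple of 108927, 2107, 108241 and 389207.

134506436337

108927 = 3² · 7² · 13 · 19; 2107 = 7² · 43; 108241 = 7² · 47²; 389207 = 7² · 13² · 47
lcm takes max exponent of each prime: 3² · 7² · 13² · 19 · 43 · 47² = 134506436337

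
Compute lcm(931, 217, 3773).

2222297

931 = 7² · 19; 217 = 7 · 31; 3773 = 7³ · 11
lcm takes max exponent of each prime: 7³ · 11 · 19 · 31 = 2222297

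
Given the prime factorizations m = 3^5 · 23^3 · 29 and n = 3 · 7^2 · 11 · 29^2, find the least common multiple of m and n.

1340215210719

max exponent per prime: 3^5 · 7^2 · 11 · 23^3 · 29^2 = 1340215210719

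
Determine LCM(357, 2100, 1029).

1749300

357 = 3 · 7 · 17; 2100 = 2² · 3 · 5² · 7; 1029 = 3 · 7³
lcm takes max exponent of each prime: 2² · 3 · 5² · 7³ · 17 = 1749300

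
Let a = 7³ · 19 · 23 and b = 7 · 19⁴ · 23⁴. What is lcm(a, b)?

12508921523623

max exponent per prime: 7³ · 19⁴ · 23⁴ = 12508921523623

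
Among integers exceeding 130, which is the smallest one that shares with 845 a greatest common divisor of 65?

195

gcd(a, 845) = 65 forces 65 | a; write a = 65s. Then gcd(65s, 65·13) = 65·gcd(s, 13), so need gcd(s, 13) = 1.
65s > 130 gives s ≥ 3. The least s ≥ 3 coprime to 13 is 3, so a = 65·3 = 195.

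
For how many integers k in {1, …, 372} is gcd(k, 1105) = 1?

1105 = 5·13·17. Inclusion–exclusion on these primes:
372 − ⌊372/5⌋ − ⌊372/13⌋ − ⌊372/17⌋ + ⌊372/65⌋ + ⌊372/85⌋ + ⌊372/221⌋ − ⌊372/1105⌋ = 259

259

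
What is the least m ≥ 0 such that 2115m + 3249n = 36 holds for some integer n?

63

Reduce mod 3249: 2115m ≡ 36 (mod 3249). With g = gcd(2115, 3249) = 9 dividing 36, divide through: 235m ≡ 4 (mod 361).
Since gcd(235, 361) = 1, m ≡ 4·(235)⁻¹ ≡ 63 (mod 361). Smallest non-negative: 63.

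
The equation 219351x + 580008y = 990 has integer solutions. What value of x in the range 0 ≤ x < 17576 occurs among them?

15458

gcd(219351, 580008) = 33 (Euclid: 580008 = 2·219351 + 141306; 219351 = 1·141306 + 78045; 141306 = 1·78045 + 63261; 78045 = 1·63261 + 14784; 63261 = 4·14784 + 4125; 14784 = 3·4125 + 2409; 4125 = 1·2409 + 1716; 2409 = 1·1716 + 693; 1716 = 2·693 + 330; 693 = 2·330 + 33; 330 = 10·33 + 0), and 33 | 990.
Extended Euclid: 219351·(1687) + 580008·(-638) = 33. Scale by 30: x₀ = 50610.
General solution x = x₀ + 17576t; reducing mod 17576 gives x = 15458 (and y = -5846).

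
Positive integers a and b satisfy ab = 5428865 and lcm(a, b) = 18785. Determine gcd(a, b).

289

From gcd × lcm = ab: gcd = 5428865 / 18785 = 289.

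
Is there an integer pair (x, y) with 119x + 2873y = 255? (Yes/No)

Yes

gcd(119, 2873): 2873 = 24·119 + 17; 119 = 7·17 + 0 → 17
17 divides 255, so a solution exists.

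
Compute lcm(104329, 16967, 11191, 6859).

2888139707

104329 = 17² · 19²; 16967 = 19² · 47; 11191 = 19² · 31; 6859 = 19³
lcm takes max exponent of each prime: 17² · 19³ · 31 · 47 = 2888139707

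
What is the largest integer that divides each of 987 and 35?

Euclid: 987 = 28·35 + 7; 35 = 5·7 + 0. Last nonzero remainder: 7.

7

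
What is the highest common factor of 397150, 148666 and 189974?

gcd(397150, 148666): 397150 = 2·148666 + 99818; 148666 = 1·99818 + 48848; 99818 = 2·48848 + 2122; 48848 = 23·2122 + 42; 2122 = 50·42 + 22; 42 = 1·22 + 20; 22 = 1·20 + 2; 20 = 10·2 + 0 → 2
gcd(2, 189974): 189974 = 94987·2 + 0 → 2

2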